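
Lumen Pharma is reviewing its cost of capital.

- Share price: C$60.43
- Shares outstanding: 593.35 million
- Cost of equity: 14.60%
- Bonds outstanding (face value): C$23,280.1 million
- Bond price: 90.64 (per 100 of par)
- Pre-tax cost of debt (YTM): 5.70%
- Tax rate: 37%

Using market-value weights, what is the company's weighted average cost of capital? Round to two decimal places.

10.52%

Market value of equity E = 60.43 × 593.35m = 35856.1405m. Market value of debt D = 23280.1m × 90.64/100 = 21101.08264m.
Total capital V = 35856.1405 + 21101.08264 = 56957.22314.
Equity: weight = 35856.1405/56957.22314 = 0.6295; cost = 14.6%.
Bonds outstanding: weight = 21101.08264/56957.22314 = 0.3705; after-tax cost = 5.7% × (1 − 37%) = 3.5910%.
WACC = 0.6295 × 14.6000% + 0.3705 × 3.5910% = 10.5215%.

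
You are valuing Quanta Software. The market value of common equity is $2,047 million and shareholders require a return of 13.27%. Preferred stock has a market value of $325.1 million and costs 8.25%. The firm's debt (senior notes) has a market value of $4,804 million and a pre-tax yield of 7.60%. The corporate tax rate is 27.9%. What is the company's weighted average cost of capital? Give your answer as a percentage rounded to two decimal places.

7.83%

Total capital V = 2047 + 325.1 + 4804 = 7176.1.
Equity: weight = 2047/7176.1 = 0.2853; cost = 13.27%.
Preferred: weight = 325.1/7176.1 = 0.0453; cost = 8.25%.
Senior notes: weight = 4804/7176.1 = 0.6694; after-tax cost = 7.6% × (1 − 27.9%) = 5.4796%.
WACC = 0.2853 × 13.2700% + 0.0453 × 8.2500% + 0.6694 × 5.4796% = 7.8273%.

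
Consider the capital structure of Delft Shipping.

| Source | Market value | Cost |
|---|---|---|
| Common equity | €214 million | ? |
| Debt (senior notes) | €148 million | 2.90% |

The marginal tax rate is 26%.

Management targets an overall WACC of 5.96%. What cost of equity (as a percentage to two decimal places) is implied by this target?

8.60%

Total capital V = 214 + 148 = 362.
Equity weight = 214/362 = 0.5912.
Senior notes weight = 148/362 = 0.4088.
Debt contribution = 0.4088 × 2.9% × (1 − 26%) = 0.8774%.
Required equity contribution = 5.96% − 0.8774% = 5.0826%.
Re = 5.0826% / 0.5912 = 8.5977%.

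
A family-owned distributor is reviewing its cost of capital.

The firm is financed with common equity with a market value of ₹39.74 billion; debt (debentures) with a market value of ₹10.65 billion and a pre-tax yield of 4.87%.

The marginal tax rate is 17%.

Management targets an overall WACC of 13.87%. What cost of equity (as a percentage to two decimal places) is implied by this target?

Total capital V = 39.74 + 10.65 = 50.39.
Equity weight = 39.74/50.39 = 0.7886.
Debentures weight = 10.65/50.39 = 0.2114.
Debt contribution = 0.2114 × 4.87% × (1 − 17%) = 0.8543%.
Required equity contribution = 13.87% − 0.8543% = 13.0157%.
Re = 13.0157% / 0.7886 = 16.5038%.

16.50%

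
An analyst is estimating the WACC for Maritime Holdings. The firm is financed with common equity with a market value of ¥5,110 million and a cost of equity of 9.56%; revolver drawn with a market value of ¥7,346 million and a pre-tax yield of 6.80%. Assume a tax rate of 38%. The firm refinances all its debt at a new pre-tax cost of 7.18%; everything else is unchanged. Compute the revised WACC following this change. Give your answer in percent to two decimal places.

6.55%

After the change:
Total capital V = 5110 + 7346 = 12456.
Equity: weight = 5110/12456 = 0.4102; cost = 9.56%.
Revolver drawn: weight = 7346/12456 = 0.5898; after-tax cost = 7.18% × (1 − 38%) = 4.4516%.
WACC = 0.4102 × 9.5600% + 0.5898 × 4.4516% = 6.5473%.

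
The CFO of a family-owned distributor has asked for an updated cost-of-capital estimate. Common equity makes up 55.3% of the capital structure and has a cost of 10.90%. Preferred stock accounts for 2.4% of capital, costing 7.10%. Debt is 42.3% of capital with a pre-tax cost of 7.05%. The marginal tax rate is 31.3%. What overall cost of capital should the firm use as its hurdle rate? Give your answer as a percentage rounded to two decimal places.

8.25%

After-tax cost of debt = 7.05% × (1 − 31.3%) = 4.8434%.
WACC = 0.553 × 10.9000% + 0.024 × 7.1000% + 0.423 × 4.8434% = 8.2468%.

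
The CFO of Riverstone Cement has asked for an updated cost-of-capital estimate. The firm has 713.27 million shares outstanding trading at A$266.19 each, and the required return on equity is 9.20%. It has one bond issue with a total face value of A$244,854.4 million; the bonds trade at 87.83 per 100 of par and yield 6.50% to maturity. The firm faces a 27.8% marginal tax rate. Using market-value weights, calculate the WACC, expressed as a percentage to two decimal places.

Market value of equity E = 266.19 × 713.27m = 189865.3413m. Market value of debt D = 244854.4m × 87.83/100 = 215055.61952m.
Total capital V = 189865.3413 + 215055.61952 = 404920.96082.
Equity: weight = 189865.3413/404920.96082 = 0.4689; cost = 9.2%.
Bonds outstanding: weight = 215055.61952/404920.96082 = 0.5311; after-tax cost = 6.5% × (1 − 27.8%) = 4.6930%.
WACC = 0.4689 × 9.2000% + 0.5311 × 4.6930% = 6.8063%.

6.81%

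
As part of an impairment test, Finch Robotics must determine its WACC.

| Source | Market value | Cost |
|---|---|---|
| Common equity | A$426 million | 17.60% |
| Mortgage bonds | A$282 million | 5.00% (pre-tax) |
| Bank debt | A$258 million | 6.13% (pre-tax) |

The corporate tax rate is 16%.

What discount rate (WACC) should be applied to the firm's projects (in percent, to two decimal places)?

Total capital V = 426 + 282 + 258 = 966.
Equity: weight = 426/966 = 0.4410; cost = 17.6%.
Mortgage bonds: weight = 282/966 = 0.2919; after-tax cost = 5% × (1 − 16%) = 4.2000%.
Bank debt: weight = 258/966 = 0.2671; after-tax cost = 6.13% × (1 − 16%) = 5.1492%.
WACC = 0.4410 × 17.6000% + 0.2919 × 4.2000% + 0.2671 × 5.1492% = 10.3628%.

10.36%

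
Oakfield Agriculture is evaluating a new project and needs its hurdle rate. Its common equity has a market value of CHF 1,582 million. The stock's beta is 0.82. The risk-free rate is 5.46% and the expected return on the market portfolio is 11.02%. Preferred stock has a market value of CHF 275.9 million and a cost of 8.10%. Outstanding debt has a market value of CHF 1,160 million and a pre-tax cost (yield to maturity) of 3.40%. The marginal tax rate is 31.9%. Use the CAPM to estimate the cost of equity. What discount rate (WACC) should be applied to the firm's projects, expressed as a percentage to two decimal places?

Market risk premium = 11.02% − 5.46% = 5.56%.
Cost of equity via CAPM: Re = 5.46% + 0.82 × 5.56% = 10.0192%.
Total capital V = 1582 + 275.9 + 1160 = 3017.9.
Equity: weight = 1582/3017.9 = 0.5242; cost = 10.0192%.
Preferred: weight = 275.9/3017.9 = 0.0914; cost = 8.1%.
Debt: weight = 1160/3017.9 = 0.3844; after-tax cost = 3.4% × (1 − 31.9%) = 2.3154%.
WACC = 0.5242 × 10.0192% + 0.0914 × 8.1000% + 0.3844 × 2.3154% = 6.8826%.

6.88%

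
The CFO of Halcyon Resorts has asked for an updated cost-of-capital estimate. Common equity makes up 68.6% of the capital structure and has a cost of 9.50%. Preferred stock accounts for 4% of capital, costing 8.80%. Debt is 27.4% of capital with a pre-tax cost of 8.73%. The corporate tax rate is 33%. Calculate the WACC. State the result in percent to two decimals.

8.47%

After-tax cost of debt = 8.73% × (1 − 33%) = 5.8491%.
WACC = 0.686 × 9.5000% + 0.040 × 8.8000% + 0.274 × 5.8491% = 8.4717%.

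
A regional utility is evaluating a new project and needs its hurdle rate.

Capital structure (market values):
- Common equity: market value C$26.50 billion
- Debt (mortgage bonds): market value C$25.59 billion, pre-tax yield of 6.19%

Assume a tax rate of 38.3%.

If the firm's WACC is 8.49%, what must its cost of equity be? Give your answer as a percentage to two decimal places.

13.00%

Total capital V = 26.5 + 25.59 = 52.09.
Equity weight = 26.5/52.09 = 0.5087.
Mortgage bonds weight = 25.59/52.09 = 0.4913.
Debt contribution = 0.4913 × 6.19% × (1 − 38.3%) = 1.8763%.
Required equity contribution = 8.49% − 1.8763% = 6.6137%.
Re = 6.6137% / 0.5087 = 13.0004%.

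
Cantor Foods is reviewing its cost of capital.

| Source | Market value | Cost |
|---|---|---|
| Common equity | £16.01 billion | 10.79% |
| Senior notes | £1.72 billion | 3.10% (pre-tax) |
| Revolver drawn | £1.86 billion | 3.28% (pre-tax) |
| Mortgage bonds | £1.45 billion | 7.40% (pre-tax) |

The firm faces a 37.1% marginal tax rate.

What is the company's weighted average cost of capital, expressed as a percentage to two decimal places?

8.87%

Total capital V = 16.01 + 1.72 + 1.86 + 1.45 = 21.04.
Equity: weight = 16.01/21.04 = 0.7609; cost = 10.79%.
Senior notes: weight = 1.72/21.04 = 0.0817; after-tax cost = 3.1% × (1 − 37.1%) = 1.9499%.
Revolver drawn: weight = 1.86/21.04 = 0.0884; after-tax cost = 3.28% × (1 − 37.1%) = 2.0631%.
Mortgage bonds: weight = 1.45/21.04 = 0.0689; after-tax cost = 7.4% × (1 − 37.1%) = 4.6546%.
WACC = 0.7609 × 10.7900% + 0.0817 × 1.9499% + 0.0884 × 2.0631% + 0.0689 × 4.6546% = 8.8730%.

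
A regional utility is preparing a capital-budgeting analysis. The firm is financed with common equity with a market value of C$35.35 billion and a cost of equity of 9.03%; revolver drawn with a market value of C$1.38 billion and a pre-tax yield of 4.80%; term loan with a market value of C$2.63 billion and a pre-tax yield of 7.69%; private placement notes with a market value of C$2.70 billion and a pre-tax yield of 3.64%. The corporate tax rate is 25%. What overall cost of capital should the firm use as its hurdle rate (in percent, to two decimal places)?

Total capital V = 35.35 + 1.38 + 2.63 + 2.7 = 42.06.
Equity: weight = 35.35/42.06 = 0.8405; cost = 9.03%.
Revolver drawn: weight = 1.38/42.06 = 0.0328; after-tax cost = 4.8% × (1 − 25%) = 3.6000%.
Term loan: weight = 2.63/42.06 = 0.0625; after-tax cost = 7.69% × (1 − 25%) = 5.7675%.
Private placement notes: weight = 2.7/42.06 = 0.0642; after-tax cost = 3.64% × (1 − 25%) = 2.7300%.
WACC = 0.8405 × 9.0300% + 0.0328 × 3.6000% + 0.0625 × 5.7675% + 0.0642 × 2.7300% = 8.2434%.

8.24%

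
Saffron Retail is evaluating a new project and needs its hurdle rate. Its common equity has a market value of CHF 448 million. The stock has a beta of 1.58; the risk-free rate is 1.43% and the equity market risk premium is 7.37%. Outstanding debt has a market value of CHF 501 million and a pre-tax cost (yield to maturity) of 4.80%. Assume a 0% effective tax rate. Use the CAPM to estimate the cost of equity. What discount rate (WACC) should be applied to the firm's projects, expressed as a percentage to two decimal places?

Cost of equity via CAPM: Re = 1.43% + 1.58 × 7.37% = 13.0746%.
Total capital V = 448 + 501 = 949.
Equity: weight = 448/949 = 0.4721; cost = 13.0746%.
Debt: weight = 501/949 = 0.5279; after-tax cost = 4.8% × (1 − 0%) = 4.8000%.
WACC = 0.4721 × 13.0746% + 0.5279 × 4.8000% = 8.7062%.

8.71%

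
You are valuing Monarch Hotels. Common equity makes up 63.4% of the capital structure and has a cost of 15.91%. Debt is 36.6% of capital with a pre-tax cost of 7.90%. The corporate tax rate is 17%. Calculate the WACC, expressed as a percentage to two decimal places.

12.49%

After-tax cost of debt = 7.9% × (1 − 17%) = 6.5570%.
WACC = 0.634 × 15.9100% + 0.366 × 6.5570% = 12.4868%.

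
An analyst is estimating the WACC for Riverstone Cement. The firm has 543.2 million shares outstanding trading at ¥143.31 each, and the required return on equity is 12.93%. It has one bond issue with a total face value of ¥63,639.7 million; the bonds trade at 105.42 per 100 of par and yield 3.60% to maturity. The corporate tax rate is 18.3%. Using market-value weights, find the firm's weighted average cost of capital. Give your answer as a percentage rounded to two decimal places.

8.31%

Market value of equity E = 143.31 × 543.2m = 77845.992m. Market value of debt D = 63639.7m × 105.42/100 = 67088.97174m.
Total capital V = 77845.992 + 67088.97174 = 144934.96374.
Equity: weight = 77845.992/144934.96374 = 0.5371; cost = 12.93%.
Bonds outstanding: weight = 67088.97174/144934.96374 = 0.4629; after-tax cost = 3.6% × (1 − 18.3%) = 2.9412%.
WACC = 0.5371 × 12.9300% + 0.4629 × 2.9412% = 8.3063%.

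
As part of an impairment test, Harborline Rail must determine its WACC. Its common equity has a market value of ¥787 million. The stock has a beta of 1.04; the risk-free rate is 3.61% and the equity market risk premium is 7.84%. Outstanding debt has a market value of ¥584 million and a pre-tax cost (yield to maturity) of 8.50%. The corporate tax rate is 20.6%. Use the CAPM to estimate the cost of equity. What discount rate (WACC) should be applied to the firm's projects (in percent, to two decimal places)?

9.63%

Cost of equity via CAPM: Re = 3.61% + 1.04 × 7.84% = 11.7636%.
Total capital V = 787 + 584 = 1371.
Equity: weight = 787/1371 = 0.5740; cost = 11.7636%.
Debt: weight = 584/1371 = 0.4260; after-tax cost = 8.5% × (1 − 20.6%) = 6.7490%.
WACC = 0.5740 × 11.7636% + 0.4260 × 6.7490% = 9.6275%.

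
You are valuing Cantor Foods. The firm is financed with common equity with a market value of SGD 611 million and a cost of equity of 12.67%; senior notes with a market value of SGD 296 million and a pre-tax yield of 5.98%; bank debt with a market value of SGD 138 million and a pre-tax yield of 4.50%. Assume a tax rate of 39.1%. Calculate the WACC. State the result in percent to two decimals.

8.80%

Total capital V = 611 + 296 + 138 = 1045.
Equity: weight = 611/1045 = 0.5847; cost = 12.67%.
Senior notes: weight = 296/1045 = 0.2833; after-tax cost = 5.98% × (1 − 39.1%) = 3.6418%.
Bank debt: weight = 138/1045 = 0.1321; after-tax cost = 4.5% × (1 − 39.1%) = 2.7405%.
WACC = 0.5847 × 12.6700% + 0.2833 × 3.6418% + 0.1321 × 2.7405% = 8.8015%.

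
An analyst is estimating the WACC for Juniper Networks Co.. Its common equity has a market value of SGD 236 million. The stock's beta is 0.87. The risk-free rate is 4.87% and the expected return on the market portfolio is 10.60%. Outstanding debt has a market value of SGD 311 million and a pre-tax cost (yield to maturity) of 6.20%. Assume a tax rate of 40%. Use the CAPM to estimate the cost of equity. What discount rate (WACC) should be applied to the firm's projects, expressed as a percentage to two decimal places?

Market risk premium = 10.6% − 4.87% = 5.73%.
Cost of equity via CAPM: Re = 4.87% + 0.87 × 5.73% = 9.8551%.
Total capital V = 236 + 311 = 547.
Equity: weight = 236/547 = 0.4314; cost = 9.8551%.
Debt: weight = 311/547 = 0.5686; after-tax cost = 6.2% × (1 − 40%) = 3.7200%.
WACC = 0.4314 × 9.8551% + 0.5686 × 3.7200% = 6.3670%.

6.37%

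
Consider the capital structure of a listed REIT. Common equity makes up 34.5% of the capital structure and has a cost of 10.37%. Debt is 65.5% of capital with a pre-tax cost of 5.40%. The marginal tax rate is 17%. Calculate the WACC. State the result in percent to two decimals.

6.51%

After-tax cost of debt = 5.4% × (1 − 17%) = 4.4820%.
WACC = 0.345 × 10.3700% + 0.655 × 4.4820% = 6.5134%.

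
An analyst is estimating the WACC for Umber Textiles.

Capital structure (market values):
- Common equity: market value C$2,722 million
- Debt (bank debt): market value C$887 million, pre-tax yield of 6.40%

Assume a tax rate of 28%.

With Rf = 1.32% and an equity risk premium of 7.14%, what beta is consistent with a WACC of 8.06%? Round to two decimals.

1.10

Total capital V = 2722 + 887 = 3609.
Equity weight = 2722/3609 = 0.7542.
Bank debt weight = 887/3609 = 0.2458.
Debt contribution = 0.2458 × 6.4% × (1 − 28%) = 1.1325%.
Required equity contribution = 8.06% − 1.1325% = 6.9275%  ⇒  Re = 9.1849%.
CAPM: 9.1849% = 1.32% + β × 7.14%  ⇒  β = 1.1015.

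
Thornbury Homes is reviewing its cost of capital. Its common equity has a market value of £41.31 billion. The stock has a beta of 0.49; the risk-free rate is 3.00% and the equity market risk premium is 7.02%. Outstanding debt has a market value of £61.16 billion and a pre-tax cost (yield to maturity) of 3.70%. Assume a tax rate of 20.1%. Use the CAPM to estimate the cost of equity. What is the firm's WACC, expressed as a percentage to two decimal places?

4.36%

Cost of equity via CAPM: Re = 3.0% + 0.49 × 7.02% = 6.4398%.
Total capital V = 41.31 + 61.16 = 102.47.
Equity: weight = 41.31/102.47 = 0.4031; cost = 6.4398%.
Debt: weight = 61.16/102.47 = 0.5969; after-tax cost = 3.7% × (1 − 20.1%) = 2.9563%.
WACC = 0.4031 × 6.4398% + 0.5969 × 2.9563% = 4.3606%.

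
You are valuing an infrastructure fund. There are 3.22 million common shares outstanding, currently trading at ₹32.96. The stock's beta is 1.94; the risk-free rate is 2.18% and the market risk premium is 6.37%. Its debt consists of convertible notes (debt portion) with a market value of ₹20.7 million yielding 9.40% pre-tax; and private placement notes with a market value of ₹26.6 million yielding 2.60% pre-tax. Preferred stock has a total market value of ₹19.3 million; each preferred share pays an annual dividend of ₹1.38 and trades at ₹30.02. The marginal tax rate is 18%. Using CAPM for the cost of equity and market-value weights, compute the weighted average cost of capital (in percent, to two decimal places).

Cost of equity via CAPM: Re = 2.18% + 1.94 × 6.37% = 14.5378%.
Cost of preferred: Rp = 1.38 / 30.02 = 4.5969%.
Market value of equity E = 32.96 × 3.22m = 106.1312m.
Total capital V = 106.1312 + 19.3 + 20.7 + 26.6 = 172.7312.
Equity: weight = 106.1312/172.7312 = 0.6144; cost = 14.5378%.
Preferred: weight = 19.3/172.7312 = 0.1117; cost = 4.5969%.
Convertible notes (debt portion): weight = 20.7/172.7312 = 0.1198; after-tax cost = 9.4% × (1 − 18%) = 7.7080%.
Private placement notes: weight = 26.6/172.7312 = 0.1540; after-tax cost = 2.6% × (1 − 18%) = 2.1320%.
WACC = 0.6144 × 14.5378% + 0.1117 × 4.5969% + 0.1198 × 7.7080% + 0.1540 × 2.1320% = 10.6981%.

10.70%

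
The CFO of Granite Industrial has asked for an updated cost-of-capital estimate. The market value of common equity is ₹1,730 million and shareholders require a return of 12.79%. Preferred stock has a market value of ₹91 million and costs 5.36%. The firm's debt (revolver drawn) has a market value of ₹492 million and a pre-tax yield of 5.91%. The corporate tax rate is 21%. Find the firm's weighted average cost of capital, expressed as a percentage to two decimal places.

10.77%

Total capital V = 1730 + 91 + 492 = 2313.
Equity: weight = 1730/2313 = 0.7479; cost = 12.79%.
Preferred: weight = 91/2313 = 0.0393; cost = 5.36%.
Revolver drawn: weight = 492/2313 = 0.2127; after-tax cost = 5.91% × (1 − 21%) = 4.6689%.
WACC = 0.7479 × 12.7900% + 0.0393 × 5.3600% + 0.2127 × 4.6689% = 10.7702%.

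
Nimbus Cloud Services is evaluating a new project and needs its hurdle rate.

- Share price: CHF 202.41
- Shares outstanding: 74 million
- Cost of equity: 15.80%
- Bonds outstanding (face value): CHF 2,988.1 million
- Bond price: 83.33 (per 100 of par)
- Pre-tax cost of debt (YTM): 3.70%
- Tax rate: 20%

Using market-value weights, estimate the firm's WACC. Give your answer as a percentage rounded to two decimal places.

Market value of equity E = 202.41 × 74m = 14978.34m. Market value of debt D = 2988.1m × 83.33/100 = 2489.98373m.
Total capital V = 14978.34 + 2489.98373 = 17468.32373.
Equity: weight = 14978.34/17468.32373 = 0.8575; cost = 15.8%.
Bonds outstanding: weight = 2489.98373/17468.32373 = 0.1425; after-tax cost = 3.7% × (1 − 20%) = 2.9600%.
WACC = 0.8575 × 15.8000% + 0.1425 × 2.9600% = 13.9698%.

13.97%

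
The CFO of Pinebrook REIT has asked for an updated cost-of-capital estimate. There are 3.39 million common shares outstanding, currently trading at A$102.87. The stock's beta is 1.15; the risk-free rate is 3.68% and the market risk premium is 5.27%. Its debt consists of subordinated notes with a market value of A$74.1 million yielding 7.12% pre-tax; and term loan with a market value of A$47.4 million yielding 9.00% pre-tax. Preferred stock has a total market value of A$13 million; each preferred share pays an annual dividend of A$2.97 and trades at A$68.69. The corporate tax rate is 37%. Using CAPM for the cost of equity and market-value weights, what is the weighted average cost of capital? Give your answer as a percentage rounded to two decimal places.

8.39%

Cost of equity via CAPM: Re = 3.68% + 1.15 × 5.27% = 9.7405%.
Cost of preferred: Rp = 2.97 / 68.69 = 4.3238%.
Market value of equity E = 102.87 × 3.39m = 348.7293m.
Total capital V = 348.7293 + 13 + 74.1 + 47.4 = 483.2293.
Equity: weight = 348.7293/483.2293 = 0.7217; cost = 9.7405%.
Preferred: weight = 13/483.2293 = 0.0269; cost = 4.3238%.
Subordinated notes: weight = 74.1/483.2293 = 0.1533; after-tax cost = 7.12% × (1 − 37%) = 4.4856%.
Term loan: weight = 47.4/483.2293 = 0.0981; after-tax cost = 9% × (1 − 37%) = 5.6700%.
WACC = 0.7217 × 9.7405% + 0.0269 × 4.3238% + 0.1533 × 4.4856% + 0.0981 × 5.6700% = 8.3897%.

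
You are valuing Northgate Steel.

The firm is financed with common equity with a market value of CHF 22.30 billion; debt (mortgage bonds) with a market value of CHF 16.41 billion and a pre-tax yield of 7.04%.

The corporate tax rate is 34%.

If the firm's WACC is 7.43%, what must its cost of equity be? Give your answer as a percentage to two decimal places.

9.48%

Total capital V = 22.3 + 16.41 = 38.71.
Equity weight = 22.3/38.71 = 0.5761.
Mortgage bonds weight = 16.41/38.71 = 0.4239.
Debt contribution = 0.4239 × 7.04% × (1 − 34%) = 1.9697%.
Required equity contribution = 7.43% − 1.9697% = 5.4603%.
Re = 5.4603% / 0.5761 = 9.4784%.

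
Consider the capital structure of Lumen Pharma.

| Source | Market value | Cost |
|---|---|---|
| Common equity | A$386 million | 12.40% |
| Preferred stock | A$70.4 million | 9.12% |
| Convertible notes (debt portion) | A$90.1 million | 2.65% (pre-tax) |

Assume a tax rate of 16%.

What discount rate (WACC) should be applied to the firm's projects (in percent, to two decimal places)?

Total capital V = 386 + 70.4 + 90.1 = 546.5.
Equity: weight = 386/546.5 = 0.7063; cost = 12.4%.
Preferred: weight = 70.4/546.5 = 0.1288; cost = 9.12%.
Convertible notes (debt portion): weight = 90.1/546.5 = 0.1649; after-tax cost = 2.65% × (1 − 16%) = 2.2260%.
WACC = 0.7063 × 12.4000% + 0.1288 × 9.1200% + 0.1649 × 2.2260% = 10.3001%.

10.30%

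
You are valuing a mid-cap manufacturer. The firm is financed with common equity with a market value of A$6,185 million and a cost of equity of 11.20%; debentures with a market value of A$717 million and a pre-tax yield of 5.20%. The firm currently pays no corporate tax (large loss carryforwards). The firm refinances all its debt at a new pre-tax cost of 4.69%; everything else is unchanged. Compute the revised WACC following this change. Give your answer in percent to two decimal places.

After the change:
Total capital V = 6185 + 717 = 6902.
Equity: weight = 6185/6902 = 0.8961; cost = 11.2%.
Debentures: weight = 717/6902 = 0.1039; after-tax cost = 4.69% × (1 − 0%) = 4.6900%.
WACC = 0.8961 × 11.2000% + 0.1039 × 4.6900% = 10.5237%.

10.52%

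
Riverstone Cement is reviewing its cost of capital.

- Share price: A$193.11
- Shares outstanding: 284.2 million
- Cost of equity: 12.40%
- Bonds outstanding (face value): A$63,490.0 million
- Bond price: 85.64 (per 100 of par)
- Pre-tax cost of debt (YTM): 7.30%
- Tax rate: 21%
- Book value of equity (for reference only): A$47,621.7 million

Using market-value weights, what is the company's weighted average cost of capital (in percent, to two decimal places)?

Market value of equity E = 193.11 × 284.2m = 54881.862m. Market value of debt D = 63490m × 85.64/100 = 54372.836m.
Total capital V = 54881.862 + 54372.836 = 109254.698.
Equity: weight = 54881.862/109254.698 = 0.5023; cost = 12.4%.
Bonds outstanding: weight = 54372.836/109254.698 = 0.4977; after-tax cost = 7.3% × (1 − 21%) = 5.7670%.
WACC = 0.5023 × 12.4000% + 0.4977 × 5.7670% = 9.0990%.

9.10%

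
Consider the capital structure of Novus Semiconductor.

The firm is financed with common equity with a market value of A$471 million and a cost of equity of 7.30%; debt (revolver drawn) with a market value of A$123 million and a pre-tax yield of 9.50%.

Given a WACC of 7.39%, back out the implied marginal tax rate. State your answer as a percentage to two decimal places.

18.58%

Total capital V = 471 + 123 = 594.
Equity weight = 471/594 = 0.7929.
Revolver drawn weight = 123/594 = 0.2071.
Equity contribution = 0.7929 × 7.3% = 5.7884%.
Debt contribution must be 7.39% − 5.7884% = 1.6016%.
0.2071 × 9.5% × (1 − T) = 1.6016%  ⇒  (1 − T) = 0.8142.
T = 18.5828%.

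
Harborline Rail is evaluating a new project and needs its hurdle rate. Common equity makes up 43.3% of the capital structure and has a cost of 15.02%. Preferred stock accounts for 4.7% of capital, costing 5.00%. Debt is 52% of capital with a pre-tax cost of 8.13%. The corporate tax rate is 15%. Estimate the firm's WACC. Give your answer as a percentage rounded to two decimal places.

After-tax cost of debt = 8.13% × (1 − 15%) = 6.9105%.
WACC = 0.433 × 15.0200% + 0.047 × 5.0000% + 0.520 × 6.9105% = 10.3321%.

10.33%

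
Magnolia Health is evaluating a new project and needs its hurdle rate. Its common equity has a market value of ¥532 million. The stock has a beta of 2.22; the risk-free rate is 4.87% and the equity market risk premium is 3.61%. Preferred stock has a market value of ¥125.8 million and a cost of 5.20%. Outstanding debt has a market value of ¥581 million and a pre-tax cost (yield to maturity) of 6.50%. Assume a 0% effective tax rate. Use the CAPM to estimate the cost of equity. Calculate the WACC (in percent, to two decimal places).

9.11%

Cost of equity via CAPM: Re = 4.87% + 2.22 × 3.61% = 12.8842%.
Total capital V = 532 + 125.8 + 581 = 1238.8.
Equity: weight = 532/1238.8 = 0.4294; cost = 12.8842%.
Preferred: weight = 125.8/1238.8 = 0.1015; cost = 5.2%.
Debt: weight = 581/1238.8 = 0.4690; after-tax cost = 6.5% × (1 − 0%) = 6.5000%.
WACC = 0.4294 × 12.8842% + 0.1015 × 5.2000% + 0.4690 × 6.5000% = 9.1097%.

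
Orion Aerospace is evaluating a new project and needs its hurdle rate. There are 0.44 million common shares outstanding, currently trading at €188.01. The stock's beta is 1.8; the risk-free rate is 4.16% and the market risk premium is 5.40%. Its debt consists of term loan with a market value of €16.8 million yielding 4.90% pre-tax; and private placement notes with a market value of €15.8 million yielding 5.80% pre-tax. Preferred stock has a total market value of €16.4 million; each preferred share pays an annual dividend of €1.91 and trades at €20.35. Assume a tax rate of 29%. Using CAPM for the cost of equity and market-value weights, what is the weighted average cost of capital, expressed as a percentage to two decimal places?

10.82%

Cost of equity via CAPM: Re = 4.16% + 1.8 × 5.4% = 13.8800%.
Cost of preferred: Rp = 1.91 / 20.35 = 9.3857%.
Market value of equity E = 188.01 × 0.44m = 82.7244m.
Total capital V = 82.7244 + 16.4 + 16.8 + 15.8 = 131.7244.
Equity: weight = 82.7244/131.7244 = 0.6280; cost = 13.88%.
Preferred: weight = 16.4/131.7244 = 0.1245; cost = 9.3857%.
Term loan: weight = 16.8/131.7244 = 0.1275; after-tax cost = 4.9% × (1 − 29%) = 3.4790%.
Private placement notes: weight = 15.8/131.7244 = 0.1199; after-tax cost = 5.8% × (1 − 29%) = 4.1180%.
WACC = 0.6280 × 13.8800% + 0.1245 × 9.3857% + 0.1275 × 3.4790% + 0.1199 × 4.1180% = 10.8230%.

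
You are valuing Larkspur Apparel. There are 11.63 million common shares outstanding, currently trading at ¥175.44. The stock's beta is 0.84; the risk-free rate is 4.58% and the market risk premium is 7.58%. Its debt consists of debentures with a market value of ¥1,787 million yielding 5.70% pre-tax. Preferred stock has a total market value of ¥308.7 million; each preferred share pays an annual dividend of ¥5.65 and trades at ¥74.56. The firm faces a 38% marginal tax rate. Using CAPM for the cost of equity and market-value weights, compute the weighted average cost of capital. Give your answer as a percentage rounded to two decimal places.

7.49%

Cost of equity via CAPM: Re = 4.58% + 0.84 × 7.58% = 10.9472%.
Cost of preferred: Rp = 5.65 / 74.56 = 7.5778%.
Market value of equity E = 175.44 × 11.63m = 2040.3672m.
Total capital V = 2040.3672 + 308.7 + 1787 = 4136.0672.
Equity: weight = 2040.3672/4136.0672 = 0.4933; cost = 10.9472%.
Preferred: weight = 308.7/4136.0672 = 0.0746; cost = 7.5778%.
Debentures: weight = 1787/4136.0672 = 0.4321; after-tax cost = 5.7% × (1 − 38%) = 3.5340%.
WACC = 0.4933 × 10.9472% + 0.0746 × 7.5778% + 0.4321 × 3.5340% = 7.4928%.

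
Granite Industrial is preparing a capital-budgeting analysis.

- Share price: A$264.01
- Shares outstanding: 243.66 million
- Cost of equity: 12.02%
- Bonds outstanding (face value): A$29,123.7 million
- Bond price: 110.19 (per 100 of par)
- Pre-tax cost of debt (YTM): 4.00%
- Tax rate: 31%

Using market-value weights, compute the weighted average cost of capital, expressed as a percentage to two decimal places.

8.94%

Market value of equity E = 264.01 × 243.66m = 64328.6766m. Market value of debt D = 29123.7m × 110.19/100 = 32091.40503m.
Total capital V = 64328.6766 + 32091.40503 = 96420.08163.
Equity: weight = 64328.6766/96420.08163 = 0.6672; cost = 12.02%.
Bonds outstanding: weight = 32091.40503/96420.08163 = 0.3328; after-tax cost = 4% × (1 − 31%) = 2.7600%.
WACC = 0.6672 × 12.0200% + 0.3328 × 2.7600% = 8.9380%.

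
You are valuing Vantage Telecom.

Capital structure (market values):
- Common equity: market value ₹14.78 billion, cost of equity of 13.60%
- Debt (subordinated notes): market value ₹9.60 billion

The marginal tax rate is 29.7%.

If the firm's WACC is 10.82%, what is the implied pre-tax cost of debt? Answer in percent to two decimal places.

Total capital V = 14.78 + 9.6 = 24.38.
Equity weight = 14.78/24.38 = 0.6062.
Subordinated notes weight = 9.6/24.38 = 0.3938.
Equity contribution = 0.6062 × 13.6% = 8.2448%.
Remaining for debt = 10.82% − 8.2448% = 2.5752%.
Rd × (1 − 29.7%) × 0.3938 = 2.5752%  ⇒  Rd = 9.3029%.

9.30%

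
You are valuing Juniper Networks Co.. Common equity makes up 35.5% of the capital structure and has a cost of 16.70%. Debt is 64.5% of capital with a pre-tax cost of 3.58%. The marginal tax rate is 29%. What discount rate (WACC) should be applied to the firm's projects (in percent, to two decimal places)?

After-tax cost of debt = 3.58% × (1 − 29%) = 2.5418%.
WACC = 0.355 × 16.7000% + 0.645 × 2.5418% = 7.5680%.

7.57%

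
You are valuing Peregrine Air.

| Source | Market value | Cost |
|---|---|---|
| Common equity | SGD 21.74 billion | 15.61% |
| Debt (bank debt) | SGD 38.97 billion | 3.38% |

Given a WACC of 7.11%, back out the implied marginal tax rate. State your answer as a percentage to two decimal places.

29.94%

Total capital V = 21.74 + 38.97 = 60.71.
Equity weight = 21.74/60.71 = 0.3581.
Bank debt weight = 38.97/60.71 = 0.6419.
Equity contribution = 0.3581 × 15.61% = 5.5899%.
Debt contribution must be 7.11% − 5.5899% = 1.5201%.
0.6419 × 3.38% × (1 − T) = 1.5201%  ⇒  (1 − T) = 0.7006.
T = 29.9365%.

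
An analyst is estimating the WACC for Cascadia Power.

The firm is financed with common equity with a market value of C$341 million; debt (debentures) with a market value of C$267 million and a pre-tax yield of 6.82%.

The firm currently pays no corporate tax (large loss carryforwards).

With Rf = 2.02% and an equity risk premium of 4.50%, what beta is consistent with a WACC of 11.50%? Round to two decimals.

2.92

Total capital V = 341 + 267 = 608.
Equity weight = 341/608 = 0.5609.
Debentures weight = 267/608 = 0.4391.
Debt contribution = 0.4391 × 6.82% × (1 − 0%) = 2.9950%.
Required equity contribution = 11.5% − 2.9950% = 8.5050%  ⇒  Re = 15.1644%.
CAPM: 15.1644% = 2.02% + β × 4.5%  ⇒  β = 2.9210.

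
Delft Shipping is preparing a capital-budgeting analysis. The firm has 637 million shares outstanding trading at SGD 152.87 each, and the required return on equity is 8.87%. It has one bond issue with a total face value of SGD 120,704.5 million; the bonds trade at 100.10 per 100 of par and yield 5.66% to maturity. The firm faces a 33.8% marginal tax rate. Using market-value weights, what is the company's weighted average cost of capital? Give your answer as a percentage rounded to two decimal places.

6.03%

Market value of equity E = 152.87 × 637m = 97378.19m. Market value of debt D = 120704.5m × 100.1/100 = 120825.2045m.
Total capital V = 97378.19 + 120825.2045 = 218203.3945.
Equity: weight = 97378.19/218203.3945 = 0.4463; cost = 8.87%.
Bonds outstanding: weight = 120825.2045/218203.3945 = 0.5537; after-tax cost = 5.66% × (1 − 33.8%) = 3.7469%.
WACC = 0.4463 × 8.8700% + 0.5537 × 3.7469% = 6.0332%.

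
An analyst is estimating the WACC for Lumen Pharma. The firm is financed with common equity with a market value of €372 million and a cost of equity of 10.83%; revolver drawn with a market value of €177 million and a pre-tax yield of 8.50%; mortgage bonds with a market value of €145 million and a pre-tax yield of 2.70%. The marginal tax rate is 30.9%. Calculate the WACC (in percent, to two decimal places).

7.69%

Total capital V = 372 + 177 + 145 = 694.
Equity: weight = 372/694 = 0.5360; cost = 10.83%.
Revolver drawn: weight = 177/694 = 0.2550; after-tax cost = 8.5% × (1 − 30.9%) = 5.8735%.
Mortgage bonds: weight = 145/694 = 0.2089; after-tax cost = 2.7% × (1 − 30.9%) = 1.8657%.
WACC = 0.5360 × 10.8300% + 0.2550 × 5.8735% + 0.2089 × 1.8657% = 7.6929%.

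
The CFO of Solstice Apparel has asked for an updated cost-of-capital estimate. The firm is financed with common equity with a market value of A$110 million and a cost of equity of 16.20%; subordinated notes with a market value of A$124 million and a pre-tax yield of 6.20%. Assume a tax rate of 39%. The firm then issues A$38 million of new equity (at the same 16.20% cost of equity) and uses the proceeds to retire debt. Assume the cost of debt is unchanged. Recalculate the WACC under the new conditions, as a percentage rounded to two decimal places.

11.64%

After the change:
Total capital V = 148 + 86 = 234.
Equity: weight = 148/234 = 0.6325; cost = 16.2%.
Subordinated notes: weight = 86/234 = 0.3675; after-tax cost = 6.2% × (1 − 39%) = 3.7820%.
WACC = 0.6325 × 16.2000% + 0.3675 × 3.7820% = 11.6361%.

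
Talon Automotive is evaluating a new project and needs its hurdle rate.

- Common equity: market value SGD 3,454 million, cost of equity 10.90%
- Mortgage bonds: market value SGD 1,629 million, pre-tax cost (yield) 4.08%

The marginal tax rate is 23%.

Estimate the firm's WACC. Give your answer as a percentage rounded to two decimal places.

Total capital V = 3454 + 1629 = 5083.
Equity: weight = 3454/5083 = 0.6795; cost = 10.9%.
Mortgage bonds: weight = 1629/5083 = 0.3205; after-tax cost = 4.08% × (1 − 23%) = 3.1416%.
WACC = 0.6795 × 10.9000% + 0.3205 × 3.1416% = 8.4136%.

8.41%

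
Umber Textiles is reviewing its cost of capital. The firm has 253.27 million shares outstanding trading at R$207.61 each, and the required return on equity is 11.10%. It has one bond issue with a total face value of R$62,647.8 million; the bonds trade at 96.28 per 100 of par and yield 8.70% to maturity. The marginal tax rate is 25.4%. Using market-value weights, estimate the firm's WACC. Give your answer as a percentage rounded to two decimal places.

8.64%

Market value of equity E = 207.61 × 253.27m = 52581.3847m. Market value of debt D = 62647.8m × 96.28/100 = 60317.30184m.
Total capital V = 52581.3847 + 60317.30184 = 112898.68654.
Equity: weight = 52581.3847/112898.68654 = 0.4657; cost = 11.1%.
Bonds outstanding: weight = 60317.30184/112898.68654 = 0.5343; after-tax cost = 8.7% × (1 − 25.4%) = 6.4902%.
WACC = 0.4657 × 11.1000% + 0.5343 × 6.4902% = 8.6372%.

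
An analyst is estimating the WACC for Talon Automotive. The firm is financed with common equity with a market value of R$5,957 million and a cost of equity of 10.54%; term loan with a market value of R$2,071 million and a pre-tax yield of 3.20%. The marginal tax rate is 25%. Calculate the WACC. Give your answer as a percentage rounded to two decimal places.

8.44%

Total capital V = 5957 + 2071 = 8028.
Equity: weight = 5957/8028 = 0.7420; cost = 10.54%.
Term loan: weight = 2071/8028 = 0.2580; after-tax cost = 3.2% × (1 − 25%) = 2.4000%.
WACC = 0.7420 × 10.5400% + 0.2580 × 2.4000% = 8.4401%.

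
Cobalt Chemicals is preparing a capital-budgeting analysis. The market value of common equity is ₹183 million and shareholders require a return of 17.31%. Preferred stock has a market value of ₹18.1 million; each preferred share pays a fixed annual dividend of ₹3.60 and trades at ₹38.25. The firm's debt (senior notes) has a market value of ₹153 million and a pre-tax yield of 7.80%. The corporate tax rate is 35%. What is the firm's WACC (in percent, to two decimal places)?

Cost of preferred: Rp = 3.6 / 38.25 = 9.4118%.
Total capital V = 183 + 18.1 + 153 = 354.1.
Equity: weight = 183/354.1 = 0.5168; cost = 17.31%.
Preferred: weight = 18.1/354.1 = 0.0511; cost = 9.4118%.
Senior notes: weight = 153/354.1 = 0.4321; after-tax cost = 7.8% × (1 − 35%) = 5.0700%.
WACC = 0.5168 × 17.3100% + 0.0511 × 9.4118% + 0.4321 × 5.0700% = 11.6176%.

11.62%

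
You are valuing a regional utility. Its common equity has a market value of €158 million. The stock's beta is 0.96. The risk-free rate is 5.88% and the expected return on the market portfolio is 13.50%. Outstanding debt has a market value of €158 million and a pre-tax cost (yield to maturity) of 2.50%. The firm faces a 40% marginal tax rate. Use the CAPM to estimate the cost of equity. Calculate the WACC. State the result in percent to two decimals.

7.35%

Market risk premium = 13.5% − 5.88% = 7.62%.
Cost of equity via CAPM: Re = 5.88% + 0.96 × 7.62% = 13.1952%.
Total capital V = 158 + 158 = 316.
Equity: weight = 158/316 = 0.5000; cost = 13.1952%.
Debt: weight = 158/316 = 0.5000; after-tax cost = 2.5% × (1 − 40%) = 1.5000%.
WACC = 0.5000 × 13.1952% + 0.5000 × 1.5000% = 7.3476%.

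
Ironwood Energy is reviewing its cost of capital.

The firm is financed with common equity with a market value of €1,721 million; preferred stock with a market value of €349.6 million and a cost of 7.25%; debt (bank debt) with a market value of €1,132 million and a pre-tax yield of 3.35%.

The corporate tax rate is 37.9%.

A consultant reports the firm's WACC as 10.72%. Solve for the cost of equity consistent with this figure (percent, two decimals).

Total capital V = 1721 + 349.6 + 1132 = 3202.6.
Equity weight = 1721/3202.6 = 0.5374.
Preferred weight = 349.6/3202.6 = 0.1092.
Bank debt weight = 1132/3202.6 = 0.3535.
Debt contribution = 0.3535 × 3.35% × (1 − 37.9%) = 0.7353%.
Preferred contribution = 0.1092 × 7.25% = 0.7914%.
Required equity contribution = 10.72% − 1.5267% = 9.1933%.
Re = 9.1933% / 0.5374 = 17.1077%.

17.11%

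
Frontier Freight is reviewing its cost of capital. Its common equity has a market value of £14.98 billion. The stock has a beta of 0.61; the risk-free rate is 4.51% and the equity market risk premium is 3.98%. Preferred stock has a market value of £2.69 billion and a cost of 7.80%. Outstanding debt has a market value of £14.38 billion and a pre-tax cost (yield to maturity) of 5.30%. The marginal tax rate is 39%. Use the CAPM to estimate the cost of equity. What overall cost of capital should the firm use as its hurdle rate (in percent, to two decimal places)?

5.35%

Cost of equity via CAPM: Re = 4.51% + 0.61 × 3.98% = 6.9378%.
Total capital V = 14.98 + 2.69 + 14.38 = 32.05.
Equity: weight = 14.98/32.05 = 0.4674; cost = 6.9378%.
Preferred: weight = 2.69/32.05 = 0.0839; cost = 7.8%.
Debt: weight = 14.38/32.05 = 0.4487; after-tax cost = 5.3% × (1 − 39%) = 3.2330%.
WACC = 0.4674 × 6.9378% + 0.0839 × 7.8000% + 0.4487 × 3.2330% = 5.3479%.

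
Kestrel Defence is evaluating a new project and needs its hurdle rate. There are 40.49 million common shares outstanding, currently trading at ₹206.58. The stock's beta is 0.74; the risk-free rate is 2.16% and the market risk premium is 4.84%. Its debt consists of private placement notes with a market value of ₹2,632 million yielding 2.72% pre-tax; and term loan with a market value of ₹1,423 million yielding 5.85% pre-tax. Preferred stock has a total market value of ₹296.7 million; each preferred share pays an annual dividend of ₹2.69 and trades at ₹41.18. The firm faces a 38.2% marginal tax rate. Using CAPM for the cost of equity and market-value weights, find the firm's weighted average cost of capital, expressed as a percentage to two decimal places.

Cost of equity via CAPM: Re = 2.16% + 0.74 × 4.84% = 5.7416%.
Cost of preferred: Rp = 2.69 / 41.18 = 6.5323%.
Market value of equity E = 206.58 × 40.49m = 8364.4242m.
Total capital V = 8364.4242 + 296.7 + 2632 + 1423 = 12716.1242.
Equity: weight = 8364.4242/12716.1242 = 0.6578; cost = 5.7416%.
Preferred: weight = 296.7/12716.1242 = 0.0233; cost = 6.5323%.
Private placement notes: weight = 2632/12716.1242 = 0.2070; after-tax cost = 2.72% × (1 − 38.2%) = 1.6810%.
Term loan: weight = 1423/12716.1242 = 0.1119; after-tax cost = 5.85% × (1 − 38.2%) = 3.6153%.
WACC = 0.6578 × 5.7416% + 0.0233 × 6.5323% + 0.2070 × 1.6810% + 0.1119 × 3.6153% = 4.6816%.

4.68%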